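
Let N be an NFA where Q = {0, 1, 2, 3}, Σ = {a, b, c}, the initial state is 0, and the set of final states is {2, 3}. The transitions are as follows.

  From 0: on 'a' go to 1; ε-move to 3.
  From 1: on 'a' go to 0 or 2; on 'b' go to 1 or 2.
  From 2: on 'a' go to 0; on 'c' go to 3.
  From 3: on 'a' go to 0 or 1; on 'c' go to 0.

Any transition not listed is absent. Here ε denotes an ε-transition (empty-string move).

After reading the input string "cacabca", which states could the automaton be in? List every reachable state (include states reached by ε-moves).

{0, 1, 3}

Start: ε-closure({0}) = {0, 3}.
Read 'c': 0→∅, 3→{0}; union {0}; ε-closure = {0, 3}.
Read 'a': 0→{1}, 3→{0, 1}; union {0, 1}; ε-closure = {0, 1, 3}.
Read 'c': 0→∅, 1→∅, 3→{0}; union {0}; ε-closure = {0, 3}.
Read 'a': 0→{1}, 3→{0, 1}; union {0, 1}; ε-closure = {0, 1, 3}.
Read 'b': 0→∅, 1→{1, 2}, 3→∅; now {1, 2}.
Read 'c': 1→∅, 2→{3}; now {3}.
Read 'a': 3→{0, 1}; union {0, 1}; ε-closure = {0, 1, 3}.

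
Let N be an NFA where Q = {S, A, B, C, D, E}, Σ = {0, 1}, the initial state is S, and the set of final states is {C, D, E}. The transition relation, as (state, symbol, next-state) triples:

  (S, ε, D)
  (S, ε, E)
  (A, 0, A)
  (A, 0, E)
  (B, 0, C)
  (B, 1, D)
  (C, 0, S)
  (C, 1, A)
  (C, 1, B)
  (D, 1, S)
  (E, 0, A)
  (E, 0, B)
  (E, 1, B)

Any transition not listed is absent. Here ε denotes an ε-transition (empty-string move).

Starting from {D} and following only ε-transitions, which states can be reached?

{D}

Begin with {D}.
No ε-moves leave this set, so the closure equals the set itself.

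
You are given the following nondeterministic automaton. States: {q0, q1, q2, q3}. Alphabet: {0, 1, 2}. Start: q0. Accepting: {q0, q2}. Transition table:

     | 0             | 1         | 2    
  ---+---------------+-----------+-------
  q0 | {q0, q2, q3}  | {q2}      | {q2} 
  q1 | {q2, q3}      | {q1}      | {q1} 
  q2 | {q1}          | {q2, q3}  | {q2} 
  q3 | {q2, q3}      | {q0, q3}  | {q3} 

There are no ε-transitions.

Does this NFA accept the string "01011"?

Yes

Start in {q0}.
Read '0': {q0} → {q0, q2, q3}.
Read '1': {q0, q2, q3} → {q0, q2, q3}.
Read '0': {q0, q2, q3} → {q0, q1, q2, q3}.
Read '1': {q0, q1, q2, q3} → {q0, q1, q2, q3}.
Read '1': {q0, q1, q2, q3} → {q0, q1, q2, q3}.
The final set {q0, q1, q2, q3} contains the accepting states q0, q2.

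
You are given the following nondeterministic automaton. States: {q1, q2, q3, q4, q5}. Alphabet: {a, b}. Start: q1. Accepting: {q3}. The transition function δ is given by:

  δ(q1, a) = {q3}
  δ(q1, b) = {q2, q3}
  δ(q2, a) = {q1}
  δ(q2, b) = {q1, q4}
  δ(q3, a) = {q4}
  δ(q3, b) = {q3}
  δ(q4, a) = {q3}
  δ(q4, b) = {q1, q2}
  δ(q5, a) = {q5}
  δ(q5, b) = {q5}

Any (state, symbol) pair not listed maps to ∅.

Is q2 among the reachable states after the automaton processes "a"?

Start in {q1}.
Read 'a': q1→{q3}; now {q3}.
State q2 is not in {q3}.

No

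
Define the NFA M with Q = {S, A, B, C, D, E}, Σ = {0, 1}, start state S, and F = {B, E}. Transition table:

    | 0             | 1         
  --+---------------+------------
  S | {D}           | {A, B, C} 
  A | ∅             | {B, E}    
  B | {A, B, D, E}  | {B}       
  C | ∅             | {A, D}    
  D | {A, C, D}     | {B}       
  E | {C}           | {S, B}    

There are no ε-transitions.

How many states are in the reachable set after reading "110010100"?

5

Start in {S}.
Read '1': {S} → {A, B, C}.
Read '1': {A, B, C} → {A, B, D, E}.
Read '0': {A, B, D, E} → {A, B, C, D, E}.
Read '0': {A, B, C, D, E} → {A, B, C, D, E}.
Read '1': {A, B, C, D, E} → {S, A, B, D, E}.
Read '0': {S, A, B, D, E} → {A, B, C, D, E}.
Read '1': {A, B, C, D, E} → {S, A, B, D, E}.
Read '0': {S, A, B, D, E} → {A, B, C, D, E}.
Read '0': {A, B, C, D, E} → {A, B, C, D, E}.
That set has 5 states.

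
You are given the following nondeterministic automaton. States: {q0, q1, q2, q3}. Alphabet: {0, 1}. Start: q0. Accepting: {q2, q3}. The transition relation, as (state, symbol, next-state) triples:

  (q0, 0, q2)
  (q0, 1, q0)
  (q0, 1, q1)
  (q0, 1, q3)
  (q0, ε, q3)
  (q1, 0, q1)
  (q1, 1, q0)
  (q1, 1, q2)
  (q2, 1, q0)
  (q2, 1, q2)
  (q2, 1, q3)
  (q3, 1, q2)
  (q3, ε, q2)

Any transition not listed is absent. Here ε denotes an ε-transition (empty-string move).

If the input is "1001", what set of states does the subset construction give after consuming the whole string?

{q0, q2, q3}

Start: ε-closure({q0}) = {q0, q2, q3}.
Read '1': {q0, q2, q3} → {q0, q1, q2, q3}.
Read '0': {q0, q1, q2, q3} → {q1, q2}.
Read '0': {q1, q2} → {q1}.
Read '1': {q1} → {q0, q2, q3}.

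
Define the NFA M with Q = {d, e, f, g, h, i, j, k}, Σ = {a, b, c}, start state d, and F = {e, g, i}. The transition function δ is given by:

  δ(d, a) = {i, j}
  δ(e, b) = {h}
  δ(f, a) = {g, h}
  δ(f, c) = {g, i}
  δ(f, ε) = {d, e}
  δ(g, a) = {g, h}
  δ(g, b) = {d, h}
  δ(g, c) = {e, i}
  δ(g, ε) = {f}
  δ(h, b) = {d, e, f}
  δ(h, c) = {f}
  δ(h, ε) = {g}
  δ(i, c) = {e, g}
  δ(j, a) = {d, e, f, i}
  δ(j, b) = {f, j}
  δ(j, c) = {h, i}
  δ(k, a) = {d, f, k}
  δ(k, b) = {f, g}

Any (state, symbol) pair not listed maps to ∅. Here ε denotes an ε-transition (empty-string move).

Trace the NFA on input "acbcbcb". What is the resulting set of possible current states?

Start in {d}.
Read 'a': {d} → {i, j}.
Read 'c': {i, j} → {d, e, f, g, h, i}.
Read 'b': {d, e, f, g, h, i} → {d, e, f, g, h}.
Read 'c': {d, e, f, g, h} → {d, e, f, g, i}.
Read 'b': {d, e, f, g, i} → {d, e, f, g, h}.
Read 'c': {d, e, f, g, h} → {d, e, f, g, i}.
Read 'b': {d, e, f, g, i} → {d, e, f, g, h}.

{d, e, f, g, h}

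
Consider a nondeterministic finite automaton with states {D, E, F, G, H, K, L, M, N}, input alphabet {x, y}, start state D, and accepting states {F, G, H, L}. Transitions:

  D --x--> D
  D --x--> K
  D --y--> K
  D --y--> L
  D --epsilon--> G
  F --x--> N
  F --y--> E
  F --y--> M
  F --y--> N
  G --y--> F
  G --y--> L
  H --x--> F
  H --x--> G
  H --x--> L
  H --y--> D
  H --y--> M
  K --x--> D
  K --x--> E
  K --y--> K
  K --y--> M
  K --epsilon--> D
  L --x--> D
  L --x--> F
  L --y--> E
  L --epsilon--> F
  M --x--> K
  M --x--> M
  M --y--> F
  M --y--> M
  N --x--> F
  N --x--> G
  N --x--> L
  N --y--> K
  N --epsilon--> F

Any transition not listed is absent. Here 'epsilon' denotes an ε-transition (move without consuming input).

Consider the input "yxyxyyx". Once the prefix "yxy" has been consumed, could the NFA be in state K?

Start: ε-closure({D}) = {D, G}.
Read 'y': D→{K, L}, G→{F, L}; union {F, K, L}; ε-closure = {D, F, G, K, L}.
Read 'x': D→{D, K}, F→{N}, G→∅, K→{D, E}, L→{D, F}; union {D, E, F, K, N}; ε-closure = {D, E, F, G, K, N}.
Read 'y': D→{K, L}, E→∅, F→{E, M, N}, G→{F, L}, K→{K, M}, N→{K}; union {E, F, K, L, M, N}; ε-closure = {D, E, F, G, K, L, M, N}.
State K is in {D, E, F, G, K, L, M, N}.

Yes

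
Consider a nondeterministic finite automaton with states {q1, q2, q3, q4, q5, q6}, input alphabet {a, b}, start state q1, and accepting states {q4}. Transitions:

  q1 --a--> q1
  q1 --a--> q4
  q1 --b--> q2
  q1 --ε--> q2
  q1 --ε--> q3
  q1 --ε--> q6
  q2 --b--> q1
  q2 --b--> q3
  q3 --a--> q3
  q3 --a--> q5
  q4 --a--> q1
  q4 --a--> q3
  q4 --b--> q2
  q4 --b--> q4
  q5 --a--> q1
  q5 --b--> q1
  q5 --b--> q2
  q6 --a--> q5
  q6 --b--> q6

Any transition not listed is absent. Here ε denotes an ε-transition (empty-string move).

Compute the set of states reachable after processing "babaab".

Start: ε-closure({q1}) = {q1, q2, q3, q6}.
Read 'b': {q1, q2, q3, q6} → {q1, q2, q3, q6}.
Read 'a': {q1, q2, q3, q6} → {q1, q2, q3, q4, q5, q6}.
Read 'b': {q1, q2, q3, q4, q5, q6} → {q1, q2, q3, q4, q6}.
Read 'a': {q1, q2, q3, q4, q6} → {q1, q2, q3, q4, q5, q6}.
Read 'a': {q1, q2, q3, q4, q5, q6} → {q1, q2, q3, q4, q5, q6}.
Read 'b': {q1, q2, q3, q4, q5, q6} → {q1, q2, q3, q4, q6}.

{q1, q2, q3, q4, q6}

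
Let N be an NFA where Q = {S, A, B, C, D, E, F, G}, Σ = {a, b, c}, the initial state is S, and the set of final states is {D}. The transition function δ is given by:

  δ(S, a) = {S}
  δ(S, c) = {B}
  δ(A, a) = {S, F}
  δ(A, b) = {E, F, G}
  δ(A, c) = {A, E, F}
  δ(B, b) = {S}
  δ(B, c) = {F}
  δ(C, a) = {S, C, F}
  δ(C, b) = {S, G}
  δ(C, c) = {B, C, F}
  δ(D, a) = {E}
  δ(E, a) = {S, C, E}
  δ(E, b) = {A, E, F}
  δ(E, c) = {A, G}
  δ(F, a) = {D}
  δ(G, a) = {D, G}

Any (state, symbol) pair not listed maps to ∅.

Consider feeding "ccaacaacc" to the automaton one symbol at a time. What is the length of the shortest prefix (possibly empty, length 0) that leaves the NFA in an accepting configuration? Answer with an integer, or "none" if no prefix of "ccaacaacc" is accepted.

Start in {S}.
Read 'c': {S} → {B}.
Read 'c': {B} → {F}.
Read 'a': {F} → {D}.
None of the earlier sets intersect F, but {D} does.

3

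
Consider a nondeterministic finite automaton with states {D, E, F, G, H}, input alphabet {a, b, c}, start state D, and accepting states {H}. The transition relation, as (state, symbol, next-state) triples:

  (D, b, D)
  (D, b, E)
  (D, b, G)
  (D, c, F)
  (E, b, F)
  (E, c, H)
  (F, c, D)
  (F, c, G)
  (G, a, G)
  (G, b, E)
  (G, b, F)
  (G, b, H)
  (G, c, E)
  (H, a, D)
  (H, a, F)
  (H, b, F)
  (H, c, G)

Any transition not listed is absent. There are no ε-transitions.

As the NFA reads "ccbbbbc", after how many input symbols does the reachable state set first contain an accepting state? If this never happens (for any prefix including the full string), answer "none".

3

Start in {D}.
Read 'c': {D} → {F}.
Read 'c': {F} → {D, G}.
Read 'b': {D, G} → {D, E, F, G, H}.
None of the earlier sets intersect F, but {D, E, F, G, H} does.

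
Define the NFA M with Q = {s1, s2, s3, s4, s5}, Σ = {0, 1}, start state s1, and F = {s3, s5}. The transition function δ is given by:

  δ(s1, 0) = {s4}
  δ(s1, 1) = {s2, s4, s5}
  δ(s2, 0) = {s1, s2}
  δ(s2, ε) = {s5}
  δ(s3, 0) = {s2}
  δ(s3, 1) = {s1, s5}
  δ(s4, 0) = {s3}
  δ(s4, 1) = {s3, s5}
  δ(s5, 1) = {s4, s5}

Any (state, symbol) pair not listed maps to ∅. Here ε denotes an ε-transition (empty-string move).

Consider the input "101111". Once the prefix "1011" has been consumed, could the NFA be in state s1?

Start in {s1}.
Read '1': {s1} → {s2, s4, s5}.
Read '0': {s2, s4, s5} → {s1, s2, s3, s5}.
Read '1': {s1, s2, s3, s5} → {s1, s2, s4, s5}.
Read '1': {s1, s2, s4, s5} → {s2, s3, s4, s5}.
State s1 is not in {s2, s3, s4, s5}.

No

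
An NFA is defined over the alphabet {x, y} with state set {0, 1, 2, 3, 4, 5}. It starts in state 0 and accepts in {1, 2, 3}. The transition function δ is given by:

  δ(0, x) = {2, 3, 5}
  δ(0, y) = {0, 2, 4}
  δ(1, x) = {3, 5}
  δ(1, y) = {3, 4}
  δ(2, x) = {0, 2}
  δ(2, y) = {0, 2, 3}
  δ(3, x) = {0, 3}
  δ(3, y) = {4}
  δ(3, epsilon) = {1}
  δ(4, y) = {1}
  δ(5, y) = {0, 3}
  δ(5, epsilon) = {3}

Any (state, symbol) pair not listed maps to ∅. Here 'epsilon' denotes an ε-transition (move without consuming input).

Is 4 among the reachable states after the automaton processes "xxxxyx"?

No

Start in {0}.
Read 'x': 0→{2, 3, 5}; union {2, 3, 5}; ε-closure = {1, 2, 3, 5}.
Read 'x': 1→{3, 5}, 2→{0, 2}, 3→{0, 3}, 5→∅; union {0, 2, 3, 5}; ε-closure = {0, 1, 2, 3, 5}.
Read 'x': 0→{2, 3, 5}, 1→{3, 5}, 2→{0, 2}, 3→{0, 3}, 5→∅; union {0, 2, 3, 5}; ε-closure = {0, 1, 2, 3, 5}.
Read 'x': 0→{2, 3, 5}, 1→{3, 5}, 2→{0, 2}, 3→{0, 3}, 5→∅; union {0, 2, 3, 5}; ε-closure = {0, 1, 2, 3, 5}.
Read 'y': 0→{0, 2, 4}, 1→{3, 4}, 2→{0, 2, 3}, 3→{4}, 5→{0, 3}; union {0, 2, 3, 4}; ε-closure = {0, 1, 2, 3, 4}.
Read 'x': 0→{2, 3, 5}, 1→{3, 5}, 2→{0, 2}, 3→{0, 3}, 4→∅; union {0, 2, 3, 5}; ε-closure = {0, 1, 2, 3, 5}.
State 4 is not in {0, 1, 2, 3, 5}.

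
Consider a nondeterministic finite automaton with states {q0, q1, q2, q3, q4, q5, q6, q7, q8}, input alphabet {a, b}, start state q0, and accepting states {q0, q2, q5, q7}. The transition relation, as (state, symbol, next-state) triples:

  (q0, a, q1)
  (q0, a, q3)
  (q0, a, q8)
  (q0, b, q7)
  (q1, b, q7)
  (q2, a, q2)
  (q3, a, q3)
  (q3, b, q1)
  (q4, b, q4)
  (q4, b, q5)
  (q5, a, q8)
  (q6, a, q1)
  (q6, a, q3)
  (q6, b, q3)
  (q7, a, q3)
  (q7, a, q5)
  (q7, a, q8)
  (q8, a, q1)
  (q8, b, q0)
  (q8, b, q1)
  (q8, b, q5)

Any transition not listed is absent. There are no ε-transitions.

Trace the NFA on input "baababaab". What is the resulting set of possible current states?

{q0, q1, q5, q7}

Start in {q0}.
Read 'b': {q0} → {q7}.
Read 'a': {q7} → {q3, q5, q8}.
Read 'a': {q3, q5, q8} → {q1, q3, q8}.
Read 'b': {q1, q3, q8} → {q0, q1, q5, q7}.
Read 'a': {q0, q1, q5, q7} → {q1, q3, q5, q8}.
Read 'b': {q1, q3, q5, q8} → {q0, q1, q5, q7}.
Read 'a': {q0, q1, q5, q7} → {q1, q3, q5, q8}.
Read 'a': {q1, q3, q5, q8} → {q1, q3, q8}.
Read 'b': {q1, q3, q8} → {q0, q1, q5, q7}.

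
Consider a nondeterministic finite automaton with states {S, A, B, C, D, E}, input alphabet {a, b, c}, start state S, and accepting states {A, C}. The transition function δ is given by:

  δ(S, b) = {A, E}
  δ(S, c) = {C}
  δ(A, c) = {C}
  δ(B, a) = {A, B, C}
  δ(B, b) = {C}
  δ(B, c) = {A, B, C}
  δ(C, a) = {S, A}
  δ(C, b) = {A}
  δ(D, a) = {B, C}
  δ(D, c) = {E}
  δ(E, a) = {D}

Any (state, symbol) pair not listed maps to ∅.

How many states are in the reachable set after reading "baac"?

3

Start in {S}.
Read 'b': S→{A, E}; now {A, E}.
Read 'a': A→∅, E→{D}; now {D}.
Read 'a': D→{B, C}; now {B, C}.
Read 'c': B→{A, B, C}, C→∅; now {A, B, C}.
That set has 3 states.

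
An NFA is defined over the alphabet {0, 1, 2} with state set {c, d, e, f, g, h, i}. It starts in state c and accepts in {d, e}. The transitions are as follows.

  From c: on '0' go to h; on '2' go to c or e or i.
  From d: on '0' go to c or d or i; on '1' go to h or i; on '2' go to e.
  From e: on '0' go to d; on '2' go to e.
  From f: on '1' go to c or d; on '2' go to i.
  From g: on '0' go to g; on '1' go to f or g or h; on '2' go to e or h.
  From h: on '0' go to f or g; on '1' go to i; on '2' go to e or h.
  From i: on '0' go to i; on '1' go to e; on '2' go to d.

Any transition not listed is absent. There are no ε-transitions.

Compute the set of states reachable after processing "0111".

∅

Start in {c}.
Read '0': {c} → {h}.
Read '1': {h} → {i}.
Read '1': {i} → {e}.
Read '1': {e} → ∅.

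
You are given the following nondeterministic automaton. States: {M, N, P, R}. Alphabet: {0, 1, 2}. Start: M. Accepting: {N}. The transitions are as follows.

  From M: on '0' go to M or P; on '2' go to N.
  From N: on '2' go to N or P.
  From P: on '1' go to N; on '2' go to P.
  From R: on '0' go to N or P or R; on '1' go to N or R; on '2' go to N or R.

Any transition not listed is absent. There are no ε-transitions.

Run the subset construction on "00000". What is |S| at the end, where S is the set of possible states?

2

Start in {M}.
Read '0': {M} → {M, P}.
Read '0': {M, P} → {M, P}.
Read '0': {M, P} → {M, P}.
Read '0': {M, P} → {M, P}.
Read '0': {M, P} → {M, P}.
That set has 2 states.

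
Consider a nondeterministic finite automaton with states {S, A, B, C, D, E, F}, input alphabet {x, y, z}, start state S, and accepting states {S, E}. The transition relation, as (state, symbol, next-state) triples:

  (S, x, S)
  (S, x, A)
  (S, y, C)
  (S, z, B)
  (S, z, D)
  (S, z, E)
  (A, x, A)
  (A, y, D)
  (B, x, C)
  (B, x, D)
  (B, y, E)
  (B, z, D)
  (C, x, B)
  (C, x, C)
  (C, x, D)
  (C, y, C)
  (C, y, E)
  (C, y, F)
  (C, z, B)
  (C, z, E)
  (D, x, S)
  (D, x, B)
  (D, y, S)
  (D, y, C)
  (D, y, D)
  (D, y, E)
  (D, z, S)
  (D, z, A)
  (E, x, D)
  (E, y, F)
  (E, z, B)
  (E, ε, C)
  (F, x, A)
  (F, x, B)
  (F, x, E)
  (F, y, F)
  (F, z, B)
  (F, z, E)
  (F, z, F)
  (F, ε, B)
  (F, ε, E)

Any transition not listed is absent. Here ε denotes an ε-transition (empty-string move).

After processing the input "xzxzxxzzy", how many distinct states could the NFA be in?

6

Start in {S}.
Read 'x': S→{S, A}; now {S, A}.
Read 'z': S→{B, D, E}, A→∅; union {B, D, E}; ε-closure = {B, C, D, E}.
Read 'x': B→{C, D}, C→{B, C, D}, D→{S, B}, E→{D}; now {S, B, C, D}.
Read 'z': S→{B, D, E}, B→{D}, C→{B, E}, D→{S, A}; union {S, A, B, D, E}; ε-closure = {S, A, B, C, D, E}.
Read 'x': S→{S, A}, A→{A}, B→{C, D}, C→{B, C, D}, D→{S, B}, E→{D}; now {S, A, B, C, D}.
Read 'x': S→{S, A}, A→{A}, B→{C, D}, C→{B, C, D}, D→{S, B}; now {S, A, B, C, D}.
Read 'z': S→{B, D, E}, A→∅, B→{D}, C→{B, E}, D→{S, A}; union {S, A, B, D, E}; ε-closure = {S, A, B, C, D, E}.
Read 'z': S→{B, D, E}, A→∅, B→{D}, C→{B, E}, D→{S, A}, E→{B}; union {S, A, B, D, E}; ε-closure = {S, A, B, C, D, E}.
Read 'y': S→{C}, A→{D}, B→{E}, C→{C, E, F}, D→{S, C, D, E}, E→{F}; union {S, C, D, E, F}; ε-closure = {S, B, C, D, E, F}.
That set has 6 states.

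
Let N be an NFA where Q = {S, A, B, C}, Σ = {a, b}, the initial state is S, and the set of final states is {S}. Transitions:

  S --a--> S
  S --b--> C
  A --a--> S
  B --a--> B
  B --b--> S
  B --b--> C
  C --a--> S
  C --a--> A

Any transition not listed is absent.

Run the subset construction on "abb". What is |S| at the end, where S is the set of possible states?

0

Start in {S}.
Read 'a': S→{S}; now {S}.
Read 'b': S→{C}; now {C}.
Read 'b': C→∅; now ∅.
That set has 0 states.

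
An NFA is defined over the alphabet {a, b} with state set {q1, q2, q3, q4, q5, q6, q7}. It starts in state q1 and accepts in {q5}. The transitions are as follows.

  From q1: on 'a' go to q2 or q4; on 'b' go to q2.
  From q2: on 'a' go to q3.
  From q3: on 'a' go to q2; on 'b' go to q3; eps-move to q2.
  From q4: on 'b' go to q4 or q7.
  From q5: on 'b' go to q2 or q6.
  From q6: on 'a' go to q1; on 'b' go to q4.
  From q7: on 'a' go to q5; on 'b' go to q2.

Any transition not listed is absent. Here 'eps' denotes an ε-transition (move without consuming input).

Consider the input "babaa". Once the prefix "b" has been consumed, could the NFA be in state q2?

Yes

Start in {q1}.
Read 'b': q1→{q2}; now {q2}.
State q2 is in {q2}.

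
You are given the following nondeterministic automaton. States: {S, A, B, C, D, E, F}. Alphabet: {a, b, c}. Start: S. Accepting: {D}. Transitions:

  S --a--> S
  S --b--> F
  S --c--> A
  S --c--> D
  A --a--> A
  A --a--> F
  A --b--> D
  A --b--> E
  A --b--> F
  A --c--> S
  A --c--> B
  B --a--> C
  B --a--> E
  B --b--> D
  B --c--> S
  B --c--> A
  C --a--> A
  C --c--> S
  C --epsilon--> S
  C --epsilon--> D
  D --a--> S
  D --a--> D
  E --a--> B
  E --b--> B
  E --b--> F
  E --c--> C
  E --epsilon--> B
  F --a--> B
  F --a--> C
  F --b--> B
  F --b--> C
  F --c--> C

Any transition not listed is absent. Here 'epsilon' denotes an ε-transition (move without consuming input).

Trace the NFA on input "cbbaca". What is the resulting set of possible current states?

{S, A, B, C, D, E, F}

Start in {S}.
Read 'c': {S} → {A, D}.
Read 'b': {A, D} → {B, D, E, F}.
Read 'b': {B, D, E, F} → {S, B, C, D, F}.
Read 'a': {S, B, C, D, F} → {S, A, B, C, D, E}.
Read 'c': {S, A, B, C, D, E} → {S, A, B, C, D}.
Read 'a': {S, A, B, C, D} → {S, A, B, C, D, E, F}.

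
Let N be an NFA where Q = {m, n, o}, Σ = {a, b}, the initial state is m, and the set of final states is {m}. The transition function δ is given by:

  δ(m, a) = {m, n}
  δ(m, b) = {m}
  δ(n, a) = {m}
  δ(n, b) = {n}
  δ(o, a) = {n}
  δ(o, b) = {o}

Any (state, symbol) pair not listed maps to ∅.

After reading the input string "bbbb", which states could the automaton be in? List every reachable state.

Start in {m}.
Read 'b': {m} → {m}.
Read 'b': {m} → {m}.
Read 'b': {m} → {m}.
Read 'b': {m} → {m}.

{m}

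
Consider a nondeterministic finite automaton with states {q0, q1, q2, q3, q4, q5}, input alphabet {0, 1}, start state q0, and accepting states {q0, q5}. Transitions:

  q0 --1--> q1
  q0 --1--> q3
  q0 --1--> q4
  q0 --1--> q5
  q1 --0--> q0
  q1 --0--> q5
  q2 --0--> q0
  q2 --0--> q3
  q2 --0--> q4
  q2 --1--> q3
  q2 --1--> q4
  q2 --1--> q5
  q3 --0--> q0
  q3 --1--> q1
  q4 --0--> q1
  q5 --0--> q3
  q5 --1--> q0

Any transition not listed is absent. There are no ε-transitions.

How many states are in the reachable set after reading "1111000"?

Start in {q0}.
Read '1': q0→{q1, q3, q4, q5}; now {q1, q3, q4, q5}.
Read '1': q1→∅, q3→{q1}, q4→∅, q5→{q0}; now {q0, q1}.
Read '1': q0→{q1, q3, q4, q5}, q1→∅; now {q1, q3, q4, q5}.
Read '1': q1→∅, q3→{q1}, q4→∅, q5→{q0}; now {q0, q1}.
Read '0': q0→∅, q1→{q0, q5}; now {q0, q5}.
Read '0': q0→∅, q5→{q3}; now {q3}.
Read '0': q3→{q0}; now {q0}.
That set has 1 state.

1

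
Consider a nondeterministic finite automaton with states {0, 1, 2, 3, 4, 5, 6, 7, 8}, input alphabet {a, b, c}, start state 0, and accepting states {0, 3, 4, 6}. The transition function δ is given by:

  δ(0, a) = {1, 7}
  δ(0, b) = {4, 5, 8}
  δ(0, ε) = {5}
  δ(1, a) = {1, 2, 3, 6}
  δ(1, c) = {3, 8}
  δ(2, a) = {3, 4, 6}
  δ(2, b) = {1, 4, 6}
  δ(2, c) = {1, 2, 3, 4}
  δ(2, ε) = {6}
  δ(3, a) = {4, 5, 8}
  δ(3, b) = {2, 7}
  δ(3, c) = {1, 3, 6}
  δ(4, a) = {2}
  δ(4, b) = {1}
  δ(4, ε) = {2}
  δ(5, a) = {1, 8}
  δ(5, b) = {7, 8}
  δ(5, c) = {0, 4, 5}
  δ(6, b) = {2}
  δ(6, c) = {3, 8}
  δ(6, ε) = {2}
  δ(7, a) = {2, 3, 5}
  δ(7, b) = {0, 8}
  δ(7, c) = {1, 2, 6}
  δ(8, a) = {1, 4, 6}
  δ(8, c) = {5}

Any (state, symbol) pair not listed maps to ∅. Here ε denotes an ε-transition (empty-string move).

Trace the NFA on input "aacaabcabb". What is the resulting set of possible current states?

{0, 1, 2, 4, 5, 6, 8}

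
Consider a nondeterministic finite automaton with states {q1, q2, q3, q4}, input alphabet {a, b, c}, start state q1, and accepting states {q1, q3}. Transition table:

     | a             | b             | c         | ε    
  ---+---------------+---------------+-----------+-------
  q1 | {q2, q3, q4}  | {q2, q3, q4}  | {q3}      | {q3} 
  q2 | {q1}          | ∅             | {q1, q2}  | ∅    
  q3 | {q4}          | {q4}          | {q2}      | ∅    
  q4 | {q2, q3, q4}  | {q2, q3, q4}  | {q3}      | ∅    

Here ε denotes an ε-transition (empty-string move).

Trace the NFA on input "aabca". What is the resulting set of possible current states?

{q1, q2, q3, q4}

Start: ε-closure({q1}) = {q1, q3}.
Read 'a': {q1, q3} → {q2, q3, q4}.
Read 'a': {q2, q3, q4} → {q1, q2, q3, q4}.
Read 'b': {q1, q2, q3, q4} → {q2, q3, q4}.
Read 'c': {q2, q3, q4} → {q1, q2, q3}.
Read 'a': {q1, q2, q3} → {q1, q2, q3, q4}.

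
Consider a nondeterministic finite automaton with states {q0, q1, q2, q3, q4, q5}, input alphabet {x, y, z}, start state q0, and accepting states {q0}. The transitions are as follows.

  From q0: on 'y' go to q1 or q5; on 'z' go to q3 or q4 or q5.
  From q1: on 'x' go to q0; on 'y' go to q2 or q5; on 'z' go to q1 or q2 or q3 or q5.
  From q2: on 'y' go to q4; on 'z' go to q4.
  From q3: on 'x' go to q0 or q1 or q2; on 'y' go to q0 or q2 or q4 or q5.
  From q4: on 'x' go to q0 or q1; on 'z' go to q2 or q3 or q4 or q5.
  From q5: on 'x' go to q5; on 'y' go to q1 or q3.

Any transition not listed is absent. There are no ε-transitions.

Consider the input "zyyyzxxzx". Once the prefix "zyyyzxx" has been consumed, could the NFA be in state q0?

Yes

Start in {q0}.
Read 'z': q0→{q3, q4, q5}; now {q3, q4, q5}.
Read 'y': q3→{q0, q2, q4, q5}, q4→∅, q5→{q1, q3}; now {q0, q1, q2, q3, q4, q5}.
Read 'y': q0→{q1, q5}, q1→{q2, q5}, q2→{q4}, q3→{q0, q2, q4, q5}, q4→∅, q5→{q1, q3}; now {q0, q1, q2, q3, q4, q5}.
Read 'y': q0→{q1, q5}, q1→{q2, q5}, q2→{q4}, q3→{q0, q2, q4, q5}, q4→∅, q5→{q1, q3}; now {q0, q1, q2, q3, q4, q5}.
Read 'z': q0→{q3, q4, q5}, q1→{q1, q2, q3, q5}, q2→{q4}, q3→∅, q4→{q2, q3, q4, q5}, q5→∅; now {q1, q2, q3, q4, q5}.
Read 'x': q1→{q0}, q2→∅, q3→{q0, q1, q2}, q4→{q0, q1}, q5→{q5}; now {q0, q1, q2, q5}.
Read 'x': q0→∅, q1→{q0}, q2→∅, q5→{q5}; now {q0, q5}.
State q0 is in {q0, q5}.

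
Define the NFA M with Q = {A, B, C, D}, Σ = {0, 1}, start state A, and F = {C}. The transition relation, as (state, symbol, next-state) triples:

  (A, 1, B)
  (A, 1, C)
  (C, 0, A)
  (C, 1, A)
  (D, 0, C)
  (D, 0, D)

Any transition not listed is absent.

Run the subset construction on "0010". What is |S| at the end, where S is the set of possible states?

Start in {A}.
Read '0': A→∅; now ∅.
The set is empty and remains empty for the remaining 3 symbols.
That set has 0 states.

0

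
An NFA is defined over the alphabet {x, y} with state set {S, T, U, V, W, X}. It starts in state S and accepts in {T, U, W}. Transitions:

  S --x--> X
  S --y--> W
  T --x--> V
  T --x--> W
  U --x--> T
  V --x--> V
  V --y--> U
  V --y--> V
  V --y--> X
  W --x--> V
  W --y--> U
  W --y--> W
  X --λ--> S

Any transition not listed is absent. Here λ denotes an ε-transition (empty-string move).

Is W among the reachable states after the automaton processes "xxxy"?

Yes

Start in {S}.
Read 'x': S→{X}; union {X}; ε-closure = {S, X}.
Read 'x': S→{X}, X→∅; union {X}; ε-closure = {S, X}.
Read 'x': S→{X}, X→∅; union {X}; ε-closure = {S, X}.
Read 'y': S→{W}, X→∅; now {W}.
State W is in {W}.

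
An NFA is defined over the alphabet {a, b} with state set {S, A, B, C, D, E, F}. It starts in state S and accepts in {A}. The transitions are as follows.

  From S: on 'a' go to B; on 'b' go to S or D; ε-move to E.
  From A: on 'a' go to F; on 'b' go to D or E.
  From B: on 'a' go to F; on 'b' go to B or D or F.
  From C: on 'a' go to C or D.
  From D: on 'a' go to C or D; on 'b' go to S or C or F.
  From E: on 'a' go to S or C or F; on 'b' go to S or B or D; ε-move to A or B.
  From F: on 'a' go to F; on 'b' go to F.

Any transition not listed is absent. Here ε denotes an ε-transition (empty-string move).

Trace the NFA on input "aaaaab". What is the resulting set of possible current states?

{S, A, B, C, D, E, F}

Start: ε-closure({S}) = {S, A, B, E}.
Read 'a': {S, A, B, E} → {S, A, B, C, E, F}.
Read 'a': {S, A, B, C, E, F} → {S, A, B, C, D, E, F}.
Read 'a': {S, A, B, C, D, E, F} → {S, A, B, C, D, E, F}.
Read 'a': {S, A, B, C, D, E, F} → {S, A, B, C, D, E, F}.
Read 'a': {S, A, B, C, D, E, F} → {S, A, B, C, D, E, F}.
Read 'b': {S, A, B, C, D, E, F} → {S, A, B, C, D, E, F}.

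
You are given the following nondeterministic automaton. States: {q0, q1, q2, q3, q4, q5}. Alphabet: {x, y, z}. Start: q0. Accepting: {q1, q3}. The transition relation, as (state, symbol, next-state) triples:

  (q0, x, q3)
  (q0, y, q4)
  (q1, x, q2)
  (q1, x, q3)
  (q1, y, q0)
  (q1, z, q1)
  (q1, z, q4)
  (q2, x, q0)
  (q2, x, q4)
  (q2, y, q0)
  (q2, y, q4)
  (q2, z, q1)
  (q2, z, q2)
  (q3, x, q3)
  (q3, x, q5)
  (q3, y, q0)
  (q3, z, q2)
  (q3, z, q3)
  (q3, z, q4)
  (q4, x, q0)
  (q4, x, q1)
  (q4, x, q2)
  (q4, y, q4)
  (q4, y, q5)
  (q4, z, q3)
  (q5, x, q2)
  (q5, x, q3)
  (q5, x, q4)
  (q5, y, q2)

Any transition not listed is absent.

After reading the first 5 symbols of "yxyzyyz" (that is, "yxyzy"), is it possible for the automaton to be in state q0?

Yes

Start in {q0}.
Read 'y': q0→{q4}; now {q4}.
Read 'x': q4→{q0, q1, q2}; now {q0, q1, q2}.
Read 'y': q0→{q4}, q1→{q0}, q2→{q0, q4}; now {q0, q4}.
Read 'z': q0→∅, q4→{q3}; now {q3}.
Read 'y': q3→{q0}; now {q0}.
State q0 is in {q0}.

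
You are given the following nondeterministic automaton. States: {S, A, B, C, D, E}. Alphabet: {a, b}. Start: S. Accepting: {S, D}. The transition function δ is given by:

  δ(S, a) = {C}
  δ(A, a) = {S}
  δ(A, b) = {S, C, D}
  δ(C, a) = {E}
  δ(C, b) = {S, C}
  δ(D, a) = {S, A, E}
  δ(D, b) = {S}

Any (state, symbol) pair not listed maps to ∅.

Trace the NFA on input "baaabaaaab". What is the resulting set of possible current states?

∅

Start in {S}.
Read 'b': {S} → ∅.
The set is empty and remains empty for the remaining 9 symbols.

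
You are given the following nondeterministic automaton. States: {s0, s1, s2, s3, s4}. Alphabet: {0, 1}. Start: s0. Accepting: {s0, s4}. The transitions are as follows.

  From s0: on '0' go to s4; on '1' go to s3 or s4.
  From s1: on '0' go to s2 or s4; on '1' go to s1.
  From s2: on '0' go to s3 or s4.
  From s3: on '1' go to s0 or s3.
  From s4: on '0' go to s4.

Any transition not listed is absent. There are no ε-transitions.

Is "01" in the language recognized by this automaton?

No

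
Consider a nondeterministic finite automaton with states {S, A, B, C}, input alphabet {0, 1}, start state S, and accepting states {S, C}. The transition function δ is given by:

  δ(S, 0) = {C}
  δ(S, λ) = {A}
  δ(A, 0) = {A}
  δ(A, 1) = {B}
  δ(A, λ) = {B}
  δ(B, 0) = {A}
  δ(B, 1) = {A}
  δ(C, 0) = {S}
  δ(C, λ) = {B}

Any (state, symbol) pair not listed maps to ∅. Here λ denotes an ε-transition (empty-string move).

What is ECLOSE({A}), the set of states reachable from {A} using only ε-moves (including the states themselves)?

{A, B}

Begin with {A}.
ε-move A → B; add B.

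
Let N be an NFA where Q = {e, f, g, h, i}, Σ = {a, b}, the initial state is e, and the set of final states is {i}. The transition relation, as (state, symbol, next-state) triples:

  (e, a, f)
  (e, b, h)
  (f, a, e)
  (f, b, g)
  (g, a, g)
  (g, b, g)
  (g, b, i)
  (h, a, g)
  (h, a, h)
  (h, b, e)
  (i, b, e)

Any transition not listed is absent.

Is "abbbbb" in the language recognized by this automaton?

Yes

Start in {e}.
Read 'a': e→{f}; now {f}.
Read 'b': f→{g}; now {g}.
Read 'b': g→{g, i}; now {g, i}.
Read 'b': g→{g, i}, i→{e}; now {e, g, i}.
Read 'b': e→{h}, g→{g, i}, i→{e}; now {e, g, h, i}.
Read 'b': e→{h}, g→{g, i}, h→{e}, i→{e}; now {e, g, h, i}.
The final set {e, g, h, i} contains the accepting state i.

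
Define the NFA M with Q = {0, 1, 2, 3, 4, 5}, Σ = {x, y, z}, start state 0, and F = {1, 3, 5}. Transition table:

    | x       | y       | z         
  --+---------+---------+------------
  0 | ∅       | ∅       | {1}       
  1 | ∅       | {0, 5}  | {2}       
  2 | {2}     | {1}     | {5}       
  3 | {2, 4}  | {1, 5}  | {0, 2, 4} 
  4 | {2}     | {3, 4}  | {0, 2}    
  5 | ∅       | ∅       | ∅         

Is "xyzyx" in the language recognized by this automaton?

Start in {0}.
Read 'x': {0} → ∅.
The set is empty and remains empty for the remaining 4 symbols.
The final set ∅ contains no accepting state.

No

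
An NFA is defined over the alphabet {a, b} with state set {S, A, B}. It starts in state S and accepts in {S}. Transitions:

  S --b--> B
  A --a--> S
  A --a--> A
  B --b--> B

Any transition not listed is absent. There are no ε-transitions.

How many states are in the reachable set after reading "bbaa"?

0

Start in {S}.
Read 'b': S→{B}; now {B}.
Read 'b': B→{B}; now {B}.
Read 'a': B→∅; now ∅.
The set is empty and remains empty for the remaining 1 symbol.
That set has 0 states.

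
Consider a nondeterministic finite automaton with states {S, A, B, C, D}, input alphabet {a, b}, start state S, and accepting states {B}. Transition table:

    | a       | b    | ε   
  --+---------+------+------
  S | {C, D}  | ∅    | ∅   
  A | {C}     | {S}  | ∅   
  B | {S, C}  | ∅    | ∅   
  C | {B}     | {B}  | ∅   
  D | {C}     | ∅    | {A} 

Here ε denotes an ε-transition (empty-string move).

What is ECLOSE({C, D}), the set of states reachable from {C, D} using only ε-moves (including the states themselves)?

{A, C, D}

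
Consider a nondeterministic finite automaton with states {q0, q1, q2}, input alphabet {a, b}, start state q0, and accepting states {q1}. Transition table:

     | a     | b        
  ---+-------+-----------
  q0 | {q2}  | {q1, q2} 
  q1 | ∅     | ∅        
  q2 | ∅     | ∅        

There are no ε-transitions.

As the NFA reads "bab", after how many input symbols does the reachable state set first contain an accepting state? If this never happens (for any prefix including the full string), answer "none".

Start in {q0}.
Read 'b': q0→{q1, q2}; now {q1, q2}.
None of the earlier sets intersect F, but {q1, q2} does.

1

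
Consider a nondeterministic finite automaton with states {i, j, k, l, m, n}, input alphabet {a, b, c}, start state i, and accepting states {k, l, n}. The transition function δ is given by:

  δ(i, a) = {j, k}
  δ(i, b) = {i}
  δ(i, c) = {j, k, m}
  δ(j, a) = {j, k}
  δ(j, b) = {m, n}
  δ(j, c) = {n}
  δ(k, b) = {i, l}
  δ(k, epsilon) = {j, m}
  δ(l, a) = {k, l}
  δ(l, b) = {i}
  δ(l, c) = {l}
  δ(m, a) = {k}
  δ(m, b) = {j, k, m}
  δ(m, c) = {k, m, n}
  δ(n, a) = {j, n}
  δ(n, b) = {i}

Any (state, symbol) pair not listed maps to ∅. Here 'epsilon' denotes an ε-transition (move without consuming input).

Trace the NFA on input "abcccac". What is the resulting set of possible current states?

Start in {i}.
Read 'a': i→{j, k}; union {j, k}; ε-closure = {j, k, m}.
Read 'b': j→{m, n}, k→{i, l}, m→{j, k, m}; now {i, j, k, l, m, n}.
Read 'c': i→{j, k, m}, j→{n}, k→∅, l→{l}, m→{k, m, n}, n→∅; now {j, k, l, m, n}.
Read 'c': j→{n}, k→∅, l→{l}, m→{k, m, n}, n→∅; union {k, l, m, n}; ε-closure = {j, k, l, m, n}.
Read 'c': j→{n}, k→∅, l→{l}, m→{k, m, n}, n→∅; union {k, l, m, n}; ε-closure = {j, k, l, m, n}.
Read 'a': j→{j, k}, k→∅, l→{k, l}, m→{k}, n→{j, n}; union {j, k, l, n}; ε-closure = {j, k, l, m, n}.
Read 'c': j→{n}, k→∅, l→{l}, m→{k, m, n}, n→∅; union {k, l, m, n}; ε-closure = {j, k, l, m, n}.

{j, k, l, m, n}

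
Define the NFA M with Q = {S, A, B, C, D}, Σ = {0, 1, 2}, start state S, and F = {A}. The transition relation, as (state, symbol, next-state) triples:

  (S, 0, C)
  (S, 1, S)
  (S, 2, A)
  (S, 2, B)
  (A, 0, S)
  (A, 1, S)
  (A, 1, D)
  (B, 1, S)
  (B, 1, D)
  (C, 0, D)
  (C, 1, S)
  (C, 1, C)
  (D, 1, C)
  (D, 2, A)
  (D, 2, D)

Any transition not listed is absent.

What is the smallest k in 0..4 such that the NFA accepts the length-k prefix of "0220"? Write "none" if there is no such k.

Start in {S}.
Read '0': {S} → {C}.
Read '2': {C} → ∅.
The set is empty and remains empty for the remaining 2 symbols.
No reachable set along the way intersects F.

none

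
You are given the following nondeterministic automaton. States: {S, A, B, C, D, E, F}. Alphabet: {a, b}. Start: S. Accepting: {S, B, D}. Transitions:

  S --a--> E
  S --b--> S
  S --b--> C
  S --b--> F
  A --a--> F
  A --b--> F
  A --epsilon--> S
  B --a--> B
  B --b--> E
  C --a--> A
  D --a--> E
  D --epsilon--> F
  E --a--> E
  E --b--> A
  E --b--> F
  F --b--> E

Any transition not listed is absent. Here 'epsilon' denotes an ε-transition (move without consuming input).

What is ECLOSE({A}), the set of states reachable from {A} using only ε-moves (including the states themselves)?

{S, A}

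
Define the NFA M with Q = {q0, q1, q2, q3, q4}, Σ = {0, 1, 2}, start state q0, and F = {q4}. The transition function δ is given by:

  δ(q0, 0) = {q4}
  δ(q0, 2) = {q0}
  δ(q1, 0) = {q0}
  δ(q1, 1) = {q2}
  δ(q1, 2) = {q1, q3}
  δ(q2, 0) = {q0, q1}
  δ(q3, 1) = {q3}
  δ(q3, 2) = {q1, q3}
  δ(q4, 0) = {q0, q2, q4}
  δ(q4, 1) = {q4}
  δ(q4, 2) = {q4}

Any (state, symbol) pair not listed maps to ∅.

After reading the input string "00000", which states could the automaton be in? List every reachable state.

Start in {q0}.
Read '0': q0→{q4}; now {q4}.
Read '0': q4→{q0, q2, q4}; now {q0, q2, q4}.
Read '0': q0→{q4}, q2→{q0, q1}, q4→{q0, q2, q4}; now {q0, q1, q2, q4}.
Read '0': q0→{q4}, q1→{q0}, q2→{q0, q1}, q4→{q0, q2, q4}; now {q0, q1, q2, q4}.
Read '0': q0→{q4}, q1→{q0}, q2→{q0, q1}, q4→{q0, q2, q4}; now {q0, q1, q2, q4}.

{q0, q1, q2, q4}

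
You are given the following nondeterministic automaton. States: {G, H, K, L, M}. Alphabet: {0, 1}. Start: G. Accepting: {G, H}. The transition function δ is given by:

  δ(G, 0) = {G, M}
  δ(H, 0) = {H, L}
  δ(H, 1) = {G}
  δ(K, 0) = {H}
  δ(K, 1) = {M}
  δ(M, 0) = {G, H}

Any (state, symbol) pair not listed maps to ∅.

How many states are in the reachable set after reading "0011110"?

0

Start in {G}.
Read '0': G→{G, M}; now {G, M}.
Read '0': G→{G, M}, M→{G, H}; now {G, H, M}.
Read '1': G→∅, H→{G}, M→∅; now {G}.
Read '1': G→∅; now ∅.
The set is empty and remains empty for the remaining 3 symbols.
That set has 0 states.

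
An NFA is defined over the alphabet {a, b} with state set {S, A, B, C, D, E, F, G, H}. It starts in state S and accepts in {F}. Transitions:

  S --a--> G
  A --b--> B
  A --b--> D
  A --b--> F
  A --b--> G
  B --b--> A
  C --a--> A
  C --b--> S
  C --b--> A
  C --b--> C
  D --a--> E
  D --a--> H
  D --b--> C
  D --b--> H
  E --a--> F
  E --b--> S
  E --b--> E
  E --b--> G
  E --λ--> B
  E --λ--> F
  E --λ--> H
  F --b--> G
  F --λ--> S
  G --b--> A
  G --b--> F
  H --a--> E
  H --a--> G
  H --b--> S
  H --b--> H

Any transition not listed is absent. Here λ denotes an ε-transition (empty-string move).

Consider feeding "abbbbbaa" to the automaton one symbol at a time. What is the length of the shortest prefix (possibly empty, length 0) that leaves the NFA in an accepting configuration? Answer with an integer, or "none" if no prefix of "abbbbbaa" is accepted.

2

Start in {S}.
Read 'a': {S} → {G}.
Read 'b': {G} → {S, A, F}.
None of the earlier sets intersect F, but {S, A, F} does.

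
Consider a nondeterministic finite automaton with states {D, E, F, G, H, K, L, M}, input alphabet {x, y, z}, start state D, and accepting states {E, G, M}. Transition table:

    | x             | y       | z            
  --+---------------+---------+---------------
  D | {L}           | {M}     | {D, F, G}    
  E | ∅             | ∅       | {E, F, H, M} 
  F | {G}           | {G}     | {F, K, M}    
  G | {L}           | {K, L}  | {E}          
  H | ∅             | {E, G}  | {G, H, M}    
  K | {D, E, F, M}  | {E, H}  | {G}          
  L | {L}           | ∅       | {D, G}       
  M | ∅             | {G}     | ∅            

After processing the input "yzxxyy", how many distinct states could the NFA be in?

Start in {D}.
Read 'y': {D} → {M}.
Read 'z': {M} → ∅.
The set is empty and remains empty for the remaining 4 symbols.
That set has 0 states.

0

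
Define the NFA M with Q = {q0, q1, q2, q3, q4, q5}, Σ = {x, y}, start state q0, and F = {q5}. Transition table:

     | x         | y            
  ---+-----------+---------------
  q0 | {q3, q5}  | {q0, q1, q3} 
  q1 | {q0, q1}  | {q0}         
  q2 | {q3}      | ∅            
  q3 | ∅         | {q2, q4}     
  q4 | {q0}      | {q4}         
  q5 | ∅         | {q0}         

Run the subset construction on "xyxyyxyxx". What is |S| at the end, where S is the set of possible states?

4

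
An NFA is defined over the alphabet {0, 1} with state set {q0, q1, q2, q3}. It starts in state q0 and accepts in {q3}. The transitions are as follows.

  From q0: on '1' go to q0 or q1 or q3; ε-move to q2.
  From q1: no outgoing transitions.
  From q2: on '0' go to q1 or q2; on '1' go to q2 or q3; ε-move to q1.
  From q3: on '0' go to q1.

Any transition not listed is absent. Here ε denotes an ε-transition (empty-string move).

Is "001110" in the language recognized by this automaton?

No

Start: ε-closure({q0}) = {q0, q1, q2}.
Read '0': {q0, q1, q2} → {q1, q2}.
Read '0': {q1, q2} → {q1, q2}.
Read '1': {q1, q2} → {q1, q2, q3}.
Read '1': {q1, q2, q3} → {q1, q2, q3}.
Read '1': {q1, q2, q3} → {q1, q2, q3}.
Read '0': {q1, q2, q3} → {q1, q2}.
The final set {q1, q2} contains no accepting state.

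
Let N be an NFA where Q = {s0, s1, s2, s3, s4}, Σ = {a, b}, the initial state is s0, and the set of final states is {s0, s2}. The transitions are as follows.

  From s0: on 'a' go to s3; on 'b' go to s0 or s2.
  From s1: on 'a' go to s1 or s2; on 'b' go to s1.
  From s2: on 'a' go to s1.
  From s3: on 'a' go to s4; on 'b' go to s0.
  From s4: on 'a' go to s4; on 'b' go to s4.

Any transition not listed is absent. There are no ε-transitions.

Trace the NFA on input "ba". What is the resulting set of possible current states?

{s1, s3}

Start in {s0}.
Read 'b': {s0} → {s0, s2}.
Read 'a': {s0, s2} → {s1, s3}.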